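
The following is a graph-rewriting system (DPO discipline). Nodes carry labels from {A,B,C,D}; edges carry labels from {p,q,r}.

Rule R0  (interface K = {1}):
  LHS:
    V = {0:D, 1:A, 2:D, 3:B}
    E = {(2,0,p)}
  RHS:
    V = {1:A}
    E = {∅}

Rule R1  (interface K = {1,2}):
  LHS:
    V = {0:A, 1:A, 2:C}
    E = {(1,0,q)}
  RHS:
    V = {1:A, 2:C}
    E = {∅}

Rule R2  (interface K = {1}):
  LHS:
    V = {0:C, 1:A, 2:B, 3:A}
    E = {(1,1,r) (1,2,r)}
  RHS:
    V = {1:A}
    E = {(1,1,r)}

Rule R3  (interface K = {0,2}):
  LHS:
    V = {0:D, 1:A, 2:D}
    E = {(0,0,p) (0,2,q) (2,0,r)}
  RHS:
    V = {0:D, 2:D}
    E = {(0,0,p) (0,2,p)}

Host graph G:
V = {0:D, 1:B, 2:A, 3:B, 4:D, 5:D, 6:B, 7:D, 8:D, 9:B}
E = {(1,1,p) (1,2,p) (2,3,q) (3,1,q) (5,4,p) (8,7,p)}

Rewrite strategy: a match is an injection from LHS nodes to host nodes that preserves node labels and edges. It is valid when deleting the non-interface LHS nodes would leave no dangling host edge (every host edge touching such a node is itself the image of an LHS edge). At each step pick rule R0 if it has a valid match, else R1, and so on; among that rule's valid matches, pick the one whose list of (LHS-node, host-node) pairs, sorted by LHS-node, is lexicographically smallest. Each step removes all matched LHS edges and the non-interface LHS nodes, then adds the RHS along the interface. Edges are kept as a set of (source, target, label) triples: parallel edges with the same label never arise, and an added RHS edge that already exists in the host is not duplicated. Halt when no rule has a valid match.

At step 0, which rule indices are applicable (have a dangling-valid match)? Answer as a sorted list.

Answer: [R0]

Steps:
R0: 4 valid matches — {0↦4, 1↦2, 2↦5, 3↦6}, {0↦4, 1↦2, 2↦5, 3↦9}, {0↦7, 1↦2, 2↦8, 3↦6} (+1 more)
R1: no valid match — LHS pattern not found
R2: no valid match — LHS pattern not found
R3: no valid match — LHS pattern not found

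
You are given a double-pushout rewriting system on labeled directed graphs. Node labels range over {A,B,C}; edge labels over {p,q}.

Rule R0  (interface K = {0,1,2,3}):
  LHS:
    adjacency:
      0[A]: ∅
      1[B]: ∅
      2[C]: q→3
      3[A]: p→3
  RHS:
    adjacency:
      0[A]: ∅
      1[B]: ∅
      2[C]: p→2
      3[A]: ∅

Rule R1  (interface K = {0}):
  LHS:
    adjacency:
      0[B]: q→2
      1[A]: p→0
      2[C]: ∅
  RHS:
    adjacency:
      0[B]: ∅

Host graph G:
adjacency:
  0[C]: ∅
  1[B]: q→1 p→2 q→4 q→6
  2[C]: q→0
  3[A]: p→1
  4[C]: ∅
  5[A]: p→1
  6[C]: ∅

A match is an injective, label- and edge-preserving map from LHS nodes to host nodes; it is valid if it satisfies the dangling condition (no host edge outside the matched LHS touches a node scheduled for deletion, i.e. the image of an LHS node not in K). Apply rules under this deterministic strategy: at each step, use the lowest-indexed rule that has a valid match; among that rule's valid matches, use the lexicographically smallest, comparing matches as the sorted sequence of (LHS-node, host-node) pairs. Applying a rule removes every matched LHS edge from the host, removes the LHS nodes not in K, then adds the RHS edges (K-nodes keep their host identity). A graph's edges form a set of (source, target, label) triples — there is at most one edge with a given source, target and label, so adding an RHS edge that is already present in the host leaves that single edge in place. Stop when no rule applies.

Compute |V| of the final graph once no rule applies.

initial: |V|=7 |E|=7  E = 1-q->1 1-p->2 1-q->4 1-q->6 2-q->0 3-p->1 5-p->1
step 1: apply R1 at {0↦1, 1↦3, 2↦4}  → |V|=5 |E|=5  E = 1-q->1 1-p->2 1-q->6 2-q->0 5-p->1
step 2: apply R1 at {0↦1, 1↦5, 2↦6}  → |V|=3 |E|=3  E = 1-q->1 1-p->2 2-q->0
halt: no rule applies after step 2
NF nodes: {0:C, 1:B, 2:C}

Answer: 3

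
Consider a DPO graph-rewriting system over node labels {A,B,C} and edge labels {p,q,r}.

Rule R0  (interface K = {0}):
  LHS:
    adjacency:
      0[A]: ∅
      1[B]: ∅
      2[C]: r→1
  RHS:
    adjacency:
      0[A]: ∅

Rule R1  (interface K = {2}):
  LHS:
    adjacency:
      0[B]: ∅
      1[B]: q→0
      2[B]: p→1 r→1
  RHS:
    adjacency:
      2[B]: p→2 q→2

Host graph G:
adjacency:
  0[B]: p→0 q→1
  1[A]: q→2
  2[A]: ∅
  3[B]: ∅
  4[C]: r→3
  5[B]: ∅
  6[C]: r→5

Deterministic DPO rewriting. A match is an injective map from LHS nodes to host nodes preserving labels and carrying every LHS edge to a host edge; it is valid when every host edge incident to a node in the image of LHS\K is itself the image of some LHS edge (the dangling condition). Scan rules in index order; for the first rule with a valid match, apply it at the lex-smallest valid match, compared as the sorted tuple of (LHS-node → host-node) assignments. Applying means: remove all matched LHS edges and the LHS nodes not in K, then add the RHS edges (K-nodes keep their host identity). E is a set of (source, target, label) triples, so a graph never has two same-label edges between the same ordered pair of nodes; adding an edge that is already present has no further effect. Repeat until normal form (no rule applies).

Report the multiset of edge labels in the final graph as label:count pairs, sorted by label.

[0] host  ⇒  7 nodes, 5 edges  {0-p->0 0-q->1 1-q->2 4-r->3 6-r->5}
[1] R0 @ {0↦1, 1↦3, 2↦4}  ⇒  5 nodes, 4 edges  {0-p->0 0-q->1 1-q->2 6-r->5}
[2] R0 @ {0↦1, 1↦5, 2↦6}  ⇒  3 nodes, 3 edges  {0-p->0 0-q->1 1-q->2}
halt: no rule applies after step 2
NF edges: [(0, 0, 'p'), (0, 1, 'q'), (1, 2, 'q')]

Answer: p:1 q:2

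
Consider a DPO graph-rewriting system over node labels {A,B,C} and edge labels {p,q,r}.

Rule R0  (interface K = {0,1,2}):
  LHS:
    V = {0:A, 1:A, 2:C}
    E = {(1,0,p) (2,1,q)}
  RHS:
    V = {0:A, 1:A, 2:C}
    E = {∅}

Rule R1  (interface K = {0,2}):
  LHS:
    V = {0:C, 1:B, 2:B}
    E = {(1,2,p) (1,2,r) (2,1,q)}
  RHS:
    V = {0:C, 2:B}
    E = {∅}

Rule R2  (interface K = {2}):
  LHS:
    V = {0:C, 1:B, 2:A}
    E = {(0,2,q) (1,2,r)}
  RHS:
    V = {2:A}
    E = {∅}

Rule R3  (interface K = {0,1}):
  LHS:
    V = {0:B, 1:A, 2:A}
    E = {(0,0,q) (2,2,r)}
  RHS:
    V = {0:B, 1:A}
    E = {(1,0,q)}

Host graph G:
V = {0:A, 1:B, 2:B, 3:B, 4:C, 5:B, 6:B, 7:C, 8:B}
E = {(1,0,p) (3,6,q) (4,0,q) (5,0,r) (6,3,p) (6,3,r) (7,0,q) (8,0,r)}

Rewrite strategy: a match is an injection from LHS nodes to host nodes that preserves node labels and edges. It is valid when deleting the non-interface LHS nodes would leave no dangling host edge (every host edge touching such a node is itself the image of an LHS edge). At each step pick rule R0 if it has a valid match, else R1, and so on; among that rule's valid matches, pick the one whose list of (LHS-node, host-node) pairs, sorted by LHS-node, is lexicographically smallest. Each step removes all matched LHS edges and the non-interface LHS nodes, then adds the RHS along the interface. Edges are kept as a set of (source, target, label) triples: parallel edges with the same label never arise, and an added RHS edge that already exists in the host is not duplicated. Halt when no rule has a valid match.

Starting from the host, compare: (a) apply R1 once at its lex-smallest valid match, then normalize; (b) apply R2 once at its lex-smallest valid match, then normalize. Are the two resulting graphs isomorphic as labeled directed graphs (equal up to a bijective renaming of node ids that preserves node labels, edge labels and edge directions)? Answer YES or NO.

branch R1-first: apply at {0↦4, 1↦6, 2↦3} → |E|=5, then 2 more step(s) → NF |V|=4 |E|=1 V={0:A, 1:B, 2:B, 3:B} E=1-p->0
branch R2-first: apply at {0↦4, 1↦5, 2↦0} → |E|=6, then 2 more step(s) → NF |V|=4 |E|=1 V={0:A, 1:B, 2:B, 3:B} E=1-p->0
graphs isomorphic (equal up to label-preserving node renaming)

Answer: YES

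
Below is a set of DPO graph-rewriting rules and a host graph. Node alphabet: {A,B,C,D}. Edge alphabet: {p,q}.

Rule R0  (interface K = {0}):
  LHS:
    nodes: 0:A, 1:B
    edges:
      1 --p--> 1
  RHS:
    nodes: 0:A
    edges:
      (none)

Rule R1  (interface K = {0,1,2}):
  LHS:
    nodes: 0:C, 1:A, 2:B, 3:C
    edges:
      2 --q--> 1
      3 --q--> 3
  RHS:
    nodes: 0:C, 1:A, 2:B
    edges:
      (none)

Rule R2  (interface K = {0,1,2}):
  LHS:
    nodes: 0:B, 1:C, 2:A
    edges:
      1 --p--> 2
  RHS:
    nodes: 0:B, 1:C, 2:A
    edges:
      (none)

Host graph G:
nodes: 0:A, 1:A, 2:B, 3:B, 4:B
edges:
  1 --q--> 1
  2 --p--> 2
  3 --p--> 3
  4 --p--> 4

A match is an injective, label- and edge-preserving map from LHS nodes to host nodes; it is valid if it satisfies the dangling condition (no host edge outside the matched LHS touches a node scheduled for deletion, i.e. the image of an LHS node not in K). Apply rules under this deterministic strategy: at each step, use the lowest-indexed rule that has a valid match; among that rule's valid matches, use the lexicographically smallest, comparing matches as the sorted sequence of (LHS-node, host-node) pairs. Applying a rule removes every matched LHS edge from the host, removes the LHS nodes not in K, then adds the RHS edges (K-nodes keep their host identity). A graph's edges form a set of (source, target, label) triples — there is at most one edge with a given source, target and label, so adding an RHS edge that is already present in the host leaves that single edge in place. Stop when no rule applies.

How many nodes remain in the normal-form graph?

[0] host  ⇒  5 nodes, 4 edges  {1-q->1 2-p->2 3-p->3 4-p->4}
[1] R0 @ {0↦0, 1↦2}  ⇒  4 nodes, 3 edges  {1-q->1 3-p->3 4-p->4}
[2] R0 @ {0↦0, 1↦3}  ⇒  3 nodes, 2 edges  {1-q->1 4-p->4}
[3] R0 @ {0↦0, 1↦4}  ⇒  2 nodes, 1 edges  {1-q->1}
halt: no rule applies after step 3
NF nodes: {0:A, 1:A}

Answer: 2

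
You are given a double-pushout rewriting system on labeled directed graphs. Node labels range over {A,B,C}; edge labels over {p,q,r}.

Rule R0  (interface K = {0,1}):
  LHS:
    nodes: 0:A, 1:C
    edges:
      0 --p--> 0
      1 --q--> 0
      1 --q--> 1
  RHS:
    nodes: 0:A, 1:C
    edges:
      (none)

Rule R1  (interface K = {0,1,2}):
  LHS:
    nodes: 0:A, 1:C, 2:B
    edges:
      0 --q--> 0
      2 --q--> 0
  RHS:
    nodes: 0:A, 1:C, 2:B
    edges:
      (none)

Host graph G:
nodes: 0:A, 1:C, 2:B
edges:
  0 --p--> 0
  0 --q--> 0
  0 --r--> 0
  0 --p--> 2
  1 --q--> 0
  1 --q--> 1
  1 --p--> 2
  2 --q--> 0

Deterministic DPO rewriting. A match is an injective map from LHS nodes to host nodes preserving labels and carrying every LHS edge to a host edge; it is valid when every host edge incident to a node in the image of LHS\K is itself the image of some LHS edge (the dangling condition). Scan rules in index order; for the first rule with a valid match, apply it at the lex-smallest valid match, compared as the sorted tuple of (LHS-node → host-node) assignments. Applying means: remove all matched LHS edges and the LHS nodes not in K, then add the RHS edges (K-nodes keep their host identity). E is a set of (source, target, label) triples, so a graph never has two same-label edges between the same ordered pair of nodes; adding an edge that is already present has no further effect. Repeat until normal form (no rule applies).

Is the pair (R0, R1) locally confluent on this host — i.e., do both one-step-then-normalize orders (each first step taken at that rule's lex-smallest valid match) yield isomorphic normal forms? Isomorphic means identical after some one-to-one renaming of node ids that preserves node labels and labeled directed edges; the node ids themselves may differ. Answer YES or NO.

Answer: YES

Derivation:
branch R0-first: apply at {0↦0, 1↦1} → |E|=5, then 1 more step(s) → NF |V|=3 |E|=3 V={0:A, 1:C, 2:B} E=0-r->0 0-p->2 1-p->2
branch R1-first: apply at {0↦0, 1↦1, 2↦2} → |E|=6, then 1 more step(s) → NF |V|=3 |E|=3 V={0:A, 1:C, 2:B} E=0-r->0 0-p->2 1-p->2
graphs isomorphic (equal up to label-preserving node renaming)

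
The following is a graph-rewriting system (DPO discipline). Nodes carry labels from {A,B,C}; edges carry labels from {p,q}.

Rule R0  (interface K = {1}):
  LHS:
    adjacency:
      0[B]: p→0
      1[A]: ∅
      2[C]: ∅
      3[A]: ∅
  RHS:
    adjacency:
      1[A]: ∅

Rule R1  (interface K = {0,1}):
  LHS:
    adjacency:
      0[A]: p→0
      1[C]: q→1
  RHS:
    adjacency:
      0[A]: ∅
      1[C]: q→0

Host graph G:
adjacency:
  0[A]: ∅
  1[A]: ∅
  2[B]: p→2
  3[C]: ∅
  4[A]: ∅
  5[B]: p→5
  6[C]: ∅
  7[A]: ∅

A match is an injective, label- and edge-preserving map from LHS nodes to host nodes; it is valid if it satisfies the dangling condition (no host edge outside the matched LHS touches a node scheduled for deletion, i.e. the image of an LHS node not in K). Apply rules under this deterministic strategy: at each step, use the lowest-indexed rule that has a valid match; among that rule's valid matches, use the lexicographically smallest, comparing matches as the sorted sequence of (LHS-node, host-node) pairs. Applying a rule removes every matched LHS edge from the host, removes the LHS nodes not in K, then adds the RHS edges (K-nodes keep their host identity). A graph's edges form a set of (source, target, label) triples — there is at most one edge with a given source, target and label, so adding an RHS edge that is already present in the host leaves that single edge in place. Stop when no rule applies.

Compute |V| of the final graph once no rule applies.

Answer: 2

Derivation:
initial: |V|=8 |E|=2  E = 2-p->2 5-p->5
step 1: apply R0 at {0↦2, 1↦0, 2↦3, 3↦1}  → |V|=5 |E|=1  E = 5-p->5
step 2: apply R0 at {0↦5, 1↦0, 2↦6, 3↦4}  → |V|=2 |E|=0  E = ∅
final graph: no rule applies after step 2
NF nodes: {0:A, 7:A}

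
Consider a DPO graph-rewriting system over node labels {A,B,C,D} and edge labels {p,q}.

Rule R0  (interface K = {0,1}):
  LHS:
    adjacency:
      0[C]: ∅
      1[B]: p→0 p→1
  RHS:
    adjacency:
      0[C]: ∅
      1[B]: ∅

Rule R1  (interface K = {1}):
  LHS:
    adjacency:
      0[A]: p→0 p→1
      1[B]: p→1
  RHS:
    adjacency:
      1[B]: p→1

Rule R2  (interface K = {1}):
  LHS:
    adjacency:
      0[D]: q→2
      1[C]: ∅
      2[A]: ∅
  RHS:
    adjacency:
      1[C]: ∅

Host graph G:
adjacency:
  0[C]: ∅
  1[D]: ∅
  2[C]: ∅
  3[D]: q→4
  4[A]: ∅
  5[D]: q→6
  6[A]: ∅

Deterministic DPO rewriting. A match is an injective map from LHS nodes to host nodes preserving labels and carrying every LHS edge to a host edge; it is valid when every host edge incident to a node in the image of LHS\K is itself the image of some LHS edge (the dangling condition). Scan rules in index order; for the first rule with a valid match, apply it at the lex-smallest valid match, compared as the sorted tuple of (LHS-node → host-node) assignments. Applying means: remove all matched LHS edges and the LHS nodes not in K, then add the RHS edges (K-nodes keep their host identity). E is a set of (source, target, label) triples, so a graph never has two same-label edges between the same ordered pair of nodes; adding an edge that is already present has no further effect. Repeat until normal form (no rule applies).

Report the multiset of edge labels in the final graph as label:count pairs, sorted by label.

start.  V:7 E:2  edges: 3-q->4 5-q->6
1. fire R2 via {0↦3, 1↦0, 2↦4}  →  V:5 E:1  edges: 5-q->6
2. fire R2 via {0↦5, 1↦0, 2↦6}  →  V:3 E:0  edges: ∅
halt: no rule applies after step 2
NF edges: []

Answer: (no edges)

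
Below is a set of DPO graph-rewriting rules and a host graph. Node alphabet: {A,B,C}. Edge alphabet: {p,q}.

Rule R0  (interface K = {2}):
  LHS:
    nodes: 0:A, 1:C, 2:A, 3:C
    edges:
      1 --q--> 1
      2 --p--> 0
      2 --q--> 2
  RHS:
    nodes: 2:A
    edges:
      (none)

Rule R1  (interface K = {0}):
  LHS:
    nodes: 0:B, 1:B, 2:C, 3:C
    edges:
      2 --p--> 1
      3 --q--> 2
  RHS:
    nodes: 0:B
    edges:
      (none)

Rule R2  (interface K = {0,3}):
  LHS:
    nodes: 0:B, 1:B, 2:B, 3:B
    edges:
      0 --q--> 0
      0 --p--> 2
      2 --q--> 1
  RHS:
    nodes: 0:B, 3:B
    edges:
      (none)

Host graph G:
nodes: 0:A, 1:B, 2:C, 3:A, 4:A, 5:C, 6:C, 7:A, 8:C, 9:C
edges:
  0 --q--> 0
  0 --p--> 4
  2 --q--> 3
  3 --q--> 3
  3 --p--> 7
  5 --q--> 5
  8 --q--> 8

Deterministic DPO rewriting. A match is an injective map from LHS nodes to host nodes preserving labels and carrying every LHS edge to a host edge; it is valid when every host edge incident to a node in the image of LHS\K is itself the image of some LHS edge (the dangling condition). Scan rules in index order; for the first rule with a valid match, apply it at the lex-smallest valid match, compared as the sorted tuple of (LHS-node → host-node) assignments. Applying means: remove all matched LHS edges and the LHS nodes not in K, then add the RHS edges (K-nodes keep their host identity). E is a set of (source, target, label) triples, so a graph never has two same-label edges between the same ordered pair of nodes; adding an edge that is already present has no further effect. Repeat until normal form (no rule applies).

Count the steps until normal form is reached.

[0] host  ⇒  10 nodes, 7 edges  {0-q->0 0-p->4 2-q->3 3-q->3 3-p->7 5-q->5 8-q->8}
[1] R0 @ {0↦4, 1↦5, 2↦0, 3↦6}  ⇒  7 nodes, 4 edges  {2-q->3 3-q->3 3-p->7 8-q->8}
[2] R0 @ {0↦7, 1↦8, 2↦3, 3↦9}  ⇒  4 nodes, 1 edges  {2-q->3}
normal form: no rule applies after step 2

Answer: 2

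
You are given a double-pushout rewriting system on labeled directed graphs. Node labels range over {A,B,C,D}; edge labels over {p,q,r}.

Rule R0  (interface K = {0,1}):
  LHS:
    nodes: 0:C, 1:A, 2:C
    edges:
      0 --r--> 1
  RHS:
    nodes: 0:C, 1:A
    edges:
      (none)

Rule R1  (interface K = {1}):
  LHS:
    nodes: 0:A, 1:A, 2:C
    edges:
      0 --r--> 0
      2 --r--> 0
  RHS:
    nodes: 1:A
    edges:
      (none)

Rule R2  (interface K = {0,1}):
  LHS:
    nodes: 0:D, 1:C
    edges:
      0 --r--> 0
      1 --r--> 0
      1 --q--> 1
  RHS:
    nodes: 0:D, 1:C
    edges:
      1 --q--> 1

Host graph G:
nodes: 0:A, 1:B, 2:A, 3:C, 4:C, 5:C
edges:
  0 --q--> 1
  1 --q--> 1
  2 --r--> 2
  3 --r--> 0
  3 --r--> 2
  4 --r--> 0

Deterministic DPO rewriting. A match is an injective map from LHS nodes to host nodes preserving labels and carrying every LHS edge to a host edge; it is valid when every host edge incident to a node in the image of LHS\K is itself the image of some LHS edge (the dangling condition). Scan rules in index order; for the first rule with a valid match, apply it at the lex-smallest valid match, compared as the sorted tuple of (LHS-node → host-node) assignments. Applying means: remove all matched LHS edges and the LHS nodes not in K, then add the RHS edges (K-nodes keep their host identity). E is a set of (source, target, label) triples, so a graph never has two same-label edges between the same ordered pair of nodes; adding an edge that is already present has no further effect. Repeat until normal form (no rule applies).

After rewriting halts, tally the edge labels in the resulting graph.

Answer: q:2 r:1

Derivation:
initial: |V|=6 |E|=6  E = 0-q->1 1-q->1 2-r->2 3-r->0 3-r->2 4-r->0
step 1: apply R0 at {0↦3, 1↦0, 2↦5}  → |V|=5 |E|=5  E = 0-q->1 1-q->1 2-r->2 3-r->2 4-r->0
step 2: apply R1 at {0↦2, 1↦0, 2↦3}  → |V|=3 |E|=3  E = 0-q->1 1-q->1 4-r->0
halt: no rule applies after step 2
NF edges: [(0, 1, 'q'), (1, 1, 'q'), (4, 0, 'r')]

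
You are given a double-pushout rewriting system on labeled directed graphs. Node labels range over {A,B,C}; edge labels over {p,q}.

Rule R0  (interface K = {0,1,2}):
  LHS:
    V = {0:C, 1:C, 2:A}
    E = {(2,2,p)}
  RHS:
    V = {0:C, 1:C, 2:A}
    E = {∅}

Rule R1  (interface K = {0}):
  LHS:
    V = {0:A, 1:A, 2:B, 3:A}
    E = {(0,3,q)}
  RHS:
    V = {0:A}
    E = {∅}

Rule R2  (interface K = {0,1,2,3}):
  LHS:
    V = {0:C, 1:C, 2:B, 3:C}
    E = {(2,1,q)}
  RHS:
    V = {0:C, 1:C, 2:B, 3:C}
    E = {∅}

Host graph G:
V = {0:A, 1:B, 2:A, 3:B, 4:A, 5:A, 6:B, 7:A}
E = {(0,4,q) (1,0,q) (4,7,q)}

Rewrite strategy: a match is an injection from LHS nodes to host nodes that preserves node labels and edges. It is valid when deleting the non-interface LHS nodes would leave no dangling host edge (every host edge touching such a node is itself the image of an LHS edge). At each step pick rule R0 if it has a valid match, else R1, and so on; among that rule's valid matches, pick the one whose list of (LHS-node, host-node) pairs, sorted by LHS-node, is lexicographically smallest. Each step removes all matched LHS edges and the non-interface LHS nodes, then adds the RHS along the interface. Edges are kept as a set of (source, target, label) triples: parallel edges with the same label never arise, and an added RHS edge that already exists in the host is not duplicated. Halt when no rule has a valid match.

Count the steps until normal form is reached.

Answer: 2

Rewrite trace:
initial: |V|=8 |E|=3  E = 0-q->4 1-q->0 4-q->7
step 1: apply R1 at {0↦4, 1↦2, 2↦3, 3↦7}  → |V|=5 |E|=2  E = 0-q->4 1-q->0
step 2: apply R1 at {0↦0, 1↦5, 2↦6, 3↦4}  → |V|=2 |E|=1  E = 1-q->0
final graph: no rule applies after step 2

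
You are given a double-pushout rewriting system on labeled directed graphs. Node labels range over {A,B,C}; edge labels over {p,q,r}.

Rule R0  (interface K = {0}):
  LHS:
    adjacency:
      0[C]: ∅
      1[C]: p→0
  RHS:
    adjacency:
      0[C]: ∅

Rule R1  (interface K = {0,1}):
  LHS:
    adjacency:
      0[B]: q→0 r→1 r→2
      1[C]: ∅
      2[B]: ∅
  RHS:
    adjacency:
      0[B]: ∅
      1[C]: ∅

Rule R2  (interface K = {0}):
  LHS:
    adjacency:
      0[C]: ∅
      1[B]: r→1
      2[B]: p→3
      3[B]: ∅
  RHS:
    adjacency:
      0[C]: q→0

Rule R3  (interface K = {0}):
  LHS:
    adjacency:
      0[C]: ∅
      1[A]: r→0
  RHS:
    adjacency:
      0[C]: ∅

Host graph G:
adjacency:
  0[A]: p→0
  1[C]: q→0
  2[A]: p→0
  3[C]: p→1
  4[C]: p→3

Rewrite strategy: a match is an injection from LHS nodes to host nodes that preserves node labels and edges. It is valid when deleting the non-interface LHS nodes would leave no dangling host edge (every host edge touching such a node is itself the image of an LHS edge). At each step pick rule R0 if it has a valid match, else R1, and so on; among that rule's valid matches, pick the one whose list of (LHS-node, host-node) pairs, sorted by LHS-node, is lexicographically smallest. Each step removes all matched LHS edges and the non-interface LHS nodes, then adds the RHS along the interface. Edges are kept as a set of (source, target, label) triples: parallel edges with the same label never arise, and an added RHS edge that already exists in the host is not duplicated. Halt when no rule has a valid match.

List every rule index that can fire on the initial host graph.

Answer: [R0]

Rewrite trace:
R0: 1 valid match — {0↦3, 1↦4}
R1: no valid match — LHS pattern not found
R2: no valid match — LHS pattern not found
R3: no valid match — LHS pattern not found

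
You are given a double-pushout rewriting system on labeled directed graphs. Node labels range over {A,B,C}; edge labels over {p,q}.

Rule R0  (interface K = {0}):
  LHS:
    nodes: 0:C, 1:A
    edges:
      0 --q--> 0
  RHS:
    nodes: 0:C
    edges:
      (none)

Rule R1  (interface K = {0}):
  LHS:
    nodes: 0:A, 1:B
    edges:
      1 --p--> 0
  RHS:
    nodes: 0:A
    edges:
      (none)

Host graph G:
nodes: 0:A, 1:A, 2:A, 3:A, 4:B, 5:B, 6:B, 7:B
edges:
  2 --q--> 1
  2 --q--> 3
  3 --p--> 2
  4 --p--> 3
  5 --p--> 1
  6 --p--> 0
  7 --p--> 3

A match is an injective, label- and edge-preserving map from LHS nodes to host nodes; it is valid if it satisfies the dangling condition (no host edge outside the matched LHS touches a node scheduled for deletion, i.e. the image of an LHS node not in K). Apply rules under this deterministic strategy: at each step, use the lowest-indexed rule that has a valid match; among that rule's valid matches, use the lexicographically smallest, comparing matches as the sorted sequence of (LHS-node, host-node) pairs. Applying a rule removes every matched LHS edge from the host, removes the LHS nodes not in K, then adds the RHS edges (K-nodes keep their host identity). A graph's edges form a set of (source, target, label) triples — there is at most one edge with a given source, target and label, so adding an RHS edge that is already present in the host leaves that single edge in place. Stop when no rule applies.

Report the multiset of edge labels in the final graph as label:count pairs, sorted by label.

Answer: p:1 q:2

Steps:
[0] host  ⇒  8 nodes, 7 edges  {2-q->1 2-q->3 3-p->2 4-p->3 5-p->1 6-p->0 7-p->3}
[1] R1 @ {0↦0, 1↦6}  ⇒  7 nodes, 6 edges  {2-q->1 2-q->3 3-p->2 4-p->3 5-p->1 7-p->3}
[2] R1 @ {0↦1, 1↦5}  ⇒  6 nodes, 5 edges  {2-q->1 2-q->3 3-p->2 4-p->3 7-p->3}
[3] R1 @ {0↦3, 1↦4}  ⇒  5 nodes, 4 edges  {2-q->1 2-q->3 3-p->2 7-p->3}
[4] R1 @ {0↦3, 1↦7}  ⇒  4 nodes, 3 edges  {2-q->1 2-q->3 3-p->2}
final graph: no rule applies after step 4
NF edges: [(2, 1, 'q'), (2, 3, 'q'), (3, 2, 'p')]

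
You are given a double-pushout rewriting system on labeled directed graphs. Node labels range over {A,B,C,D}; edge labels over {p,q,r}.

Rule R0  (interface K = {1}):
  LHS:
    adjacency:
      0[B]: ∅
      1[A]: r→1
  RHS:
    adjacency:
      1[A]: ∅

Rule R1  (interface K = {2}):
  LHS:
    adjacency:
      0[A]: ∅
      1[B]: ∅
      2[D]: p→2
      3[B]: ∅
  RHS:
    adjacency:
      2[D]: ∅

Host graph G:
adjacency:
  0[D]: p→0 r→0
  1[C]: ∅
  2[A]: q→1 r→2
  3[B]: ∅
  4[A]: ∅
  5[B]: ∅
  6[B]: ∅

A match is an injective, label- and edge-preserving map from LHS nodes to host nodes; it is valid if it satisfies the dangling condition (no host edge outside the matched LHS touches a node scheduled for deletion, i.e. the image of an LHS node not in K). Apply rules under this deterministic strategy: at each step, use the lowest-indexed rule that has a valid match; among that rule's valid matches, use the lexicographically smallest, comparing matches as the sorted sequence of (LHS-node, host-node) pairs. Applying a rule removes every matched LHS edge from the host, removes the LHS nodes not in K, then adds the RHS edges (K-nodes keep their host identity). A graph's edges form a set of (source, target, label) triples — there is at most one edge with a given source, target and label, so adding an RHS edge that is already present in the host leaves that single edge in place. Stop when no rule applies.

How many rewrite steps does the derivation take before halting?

Answer: 2

Rewrite trace:
start.  V:7 E:4  edges: 0-p->0 0-r->0 2-q->1 2-r->2
1. fire R0 via {0↦3, 1↦2}  →  V:6 E:3  edges: 0-p->0 0-r->0 2-q->1
2. fire R1 via {0↦4, 1↦5, 2↦0, 3↦6}  →  V:3 E:2  edges: 0-r->0 2-q->1
normal form: no rule applies after step 2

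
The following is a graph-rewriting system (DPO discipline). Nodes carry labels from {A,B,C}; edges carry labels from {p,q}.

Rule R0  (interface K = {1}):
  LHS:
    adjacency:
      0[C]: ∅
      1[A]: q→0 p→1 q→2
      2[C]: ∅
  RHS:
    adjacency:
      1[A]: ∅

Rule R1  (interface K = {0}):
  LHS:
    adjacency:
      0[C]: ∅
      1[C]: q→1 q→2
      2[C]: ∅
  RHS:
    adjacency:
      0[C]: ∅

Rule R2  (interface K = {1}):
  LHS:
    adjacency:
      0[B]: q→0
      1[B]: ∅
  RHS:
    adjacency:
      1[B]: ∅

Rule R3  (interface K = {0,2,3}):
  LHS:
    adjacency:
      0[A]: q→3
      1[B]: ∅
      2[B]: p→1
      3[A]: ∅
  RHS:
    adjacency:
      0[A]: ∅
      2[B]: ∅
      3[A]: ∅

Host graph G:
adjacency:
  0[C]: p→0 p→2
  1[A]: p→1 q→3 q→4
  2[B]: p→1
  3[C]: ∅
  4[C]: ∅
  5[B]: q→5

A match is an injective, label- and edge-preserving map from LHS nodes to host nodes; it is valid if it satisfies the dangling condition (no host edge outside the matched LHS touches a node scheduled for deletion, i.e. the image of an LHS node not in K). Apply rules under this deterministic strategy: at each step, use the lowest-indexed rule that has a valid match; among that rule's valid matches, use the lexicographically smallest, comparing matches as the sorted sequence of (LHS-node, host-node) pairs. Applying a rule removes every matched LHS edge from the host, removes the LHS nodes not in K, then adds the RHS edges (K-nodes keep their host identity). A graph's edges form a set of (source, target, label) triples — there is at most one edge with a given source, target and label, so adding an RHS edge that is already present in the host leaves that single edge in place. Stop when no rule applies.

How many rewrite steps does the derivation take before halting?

Answer: 2

Steps:
start.  V:6 E:7  edges: 0-p->0 0-p->2 1-p->1 1-q->3 1-q->4 2-p->1 5-q->5
1. fire R0 via {0↦3, 1↦1, 2↦4}  →  V:4 E:4  edges: 0-p->0 0-p->2 2-p->1 5-q->5
2. fire R2 via {0↦5, 1↦2}  →  V:3 E:3  edges: 0-p->0 0-p->2 2-p->1
halt: no rule applies after step 2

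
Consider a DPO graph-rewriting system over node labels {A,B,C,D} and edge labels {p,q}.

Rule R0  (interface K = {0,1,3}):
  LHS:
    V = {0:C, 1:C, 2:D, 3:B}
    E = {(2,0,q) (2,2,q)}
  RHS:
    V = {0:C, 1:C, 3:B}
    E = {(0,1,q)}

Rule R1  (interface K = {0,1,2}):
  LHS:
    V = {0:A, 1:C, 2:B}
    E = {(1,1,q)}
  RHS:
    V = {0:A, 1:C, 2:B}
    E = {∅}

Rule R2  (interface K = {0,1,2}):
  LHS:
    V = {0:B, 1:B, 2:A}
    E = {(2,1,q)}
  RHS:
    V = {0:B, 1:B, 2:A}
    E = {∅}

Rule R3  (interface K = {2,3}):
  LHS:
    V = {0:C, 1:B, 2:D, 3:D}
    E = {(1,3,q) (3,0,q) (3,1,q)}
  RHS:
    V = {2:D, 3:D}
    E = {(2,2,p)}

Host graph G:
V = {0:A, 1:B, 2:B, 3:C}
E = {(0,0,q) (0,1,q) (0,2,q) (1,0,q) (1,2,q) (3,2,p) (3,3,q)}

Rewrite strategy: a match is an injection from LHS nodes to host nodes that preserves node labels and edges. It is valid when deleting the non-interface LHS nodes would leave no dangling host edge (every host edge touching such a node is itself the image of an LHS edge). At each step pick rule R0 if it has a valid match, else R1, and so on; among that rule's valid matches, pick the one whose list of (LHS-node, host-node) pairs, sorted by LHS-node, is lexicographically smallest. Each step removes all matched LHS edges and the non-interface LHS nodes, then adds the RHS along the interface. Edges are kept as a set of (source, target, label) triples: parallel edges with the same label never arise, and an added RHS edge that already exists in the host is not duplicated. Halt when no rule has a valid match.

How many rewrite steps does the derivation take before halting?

start.  V:4 E:7  edges: 0-q->0 0-q->1 0-q->2 1-q->0 1-q->2 3-p->2 3-q->3
1. fire R1 via {0↦0, 1↦3, 2↦1}  →  V:4 E:6  edges: 0-q->0 0-q->1 0-q->2 1-q->0 1-q->2 3-p->2
2. fire R2 via {0↦1, 1↦2, 2↦0}  →  V:4 E:5  edges: 0-q->0 0-q->1 1-q->0 1-q->2 3-p->2
3. fire R2 via {0↦2, 1↦1, 2↦0}  →  V:4 E:4  edges: 0-q->0 1-q->0 1-q->2 3-p->2
final graph: no rule applies after step 3

Answer: 3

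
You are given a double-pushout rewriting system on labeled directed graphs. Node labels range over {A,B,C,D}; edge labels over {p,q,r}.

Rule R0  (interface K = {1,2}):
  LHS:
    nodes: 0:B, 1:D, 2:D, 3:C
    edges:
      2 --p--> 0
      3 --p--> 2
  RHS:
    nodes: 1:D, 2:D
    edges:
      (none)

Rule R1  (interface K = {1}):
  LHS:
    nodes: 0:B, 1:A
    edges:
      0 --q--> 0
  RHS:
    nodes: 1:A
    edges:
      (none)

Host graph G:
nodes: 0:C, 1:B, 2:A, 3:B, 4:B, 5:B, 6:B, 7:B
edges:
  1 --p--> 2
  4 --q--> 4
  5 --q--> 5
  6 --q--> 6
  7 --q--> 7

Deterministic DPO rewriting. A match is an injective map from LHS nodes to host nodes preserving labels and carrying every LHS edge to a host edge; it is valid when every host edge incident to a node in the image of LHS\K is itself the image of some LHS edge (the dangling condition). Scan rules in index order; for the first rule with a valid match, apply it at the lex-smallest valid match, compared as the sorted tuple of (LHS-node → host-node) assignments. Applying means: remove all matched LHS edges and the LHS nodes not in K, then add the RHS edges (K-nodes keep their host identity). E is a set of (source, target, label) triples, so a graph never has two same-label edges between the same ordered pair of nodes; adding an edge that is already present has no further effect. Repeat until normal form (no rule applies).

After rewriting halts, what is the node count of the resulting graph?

Answer: 4

Rewrite trace:
start.  V:8 E:5  edges: 1-p->2 4-q->4 5-q->5 6-q->6 7-q->7
1. fire R1 via {0↦4, 1↦2}  →  V:7 E:4  edges: 1-p->2 5-q->5 6-q->6 7-q->7
2. fire R1 via {0↦5, 1↦2}  →  V:6 E:3  edges: 1-p->2 6-q->6 7-q->7
3. fire R1 via {0↦6, 1↦2}  →  V:5 E:2  edges: 1-p->2 7-q->7
4. fire R1 via {0↦7, 1↦2}  →  V:4 E:1  edges: 1-p->2
normal form: no rule applies after step 4
NF nodes: {0:C, 1:B, 2:A, 3:B}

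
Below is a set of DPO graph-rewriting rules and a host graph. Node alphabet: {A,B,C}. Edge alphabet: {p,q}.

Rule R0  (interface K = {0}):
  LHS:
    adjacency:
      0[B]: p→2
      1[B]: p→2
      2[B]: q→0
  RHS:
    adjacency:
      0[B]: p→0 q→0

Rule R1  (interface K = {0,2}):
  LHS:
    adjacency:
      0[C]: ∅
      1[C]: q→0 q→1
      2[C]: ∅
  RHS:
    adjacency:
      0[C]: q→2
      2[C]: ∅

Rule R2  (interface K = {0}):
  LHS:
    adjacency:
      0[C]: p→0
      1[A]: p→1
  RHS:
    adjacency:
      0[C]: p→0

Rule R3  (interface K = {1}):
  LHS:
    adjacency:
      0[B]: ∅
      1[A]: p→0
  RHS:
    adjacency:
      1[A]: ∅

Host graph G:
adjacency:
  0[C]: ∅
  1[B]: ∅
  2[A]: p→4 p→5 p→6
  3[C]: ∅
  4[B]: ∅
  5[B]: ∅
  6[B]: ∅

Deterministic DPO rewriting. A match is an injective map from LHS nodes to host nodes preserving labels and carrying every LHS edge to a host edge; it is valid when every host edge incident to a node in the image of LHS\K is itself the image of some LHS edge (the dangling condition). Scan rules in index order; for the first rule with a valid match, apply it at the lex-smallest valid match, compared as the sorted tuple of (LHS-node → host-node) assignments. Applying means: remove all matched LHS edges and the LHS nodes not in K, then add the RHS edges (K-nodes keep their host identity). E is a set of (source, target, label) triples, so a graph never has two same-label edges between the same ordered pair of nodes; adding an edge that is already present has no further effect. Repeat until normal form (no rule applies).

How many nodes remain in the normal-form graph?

Answer: 4

Derivation:
[0] host  ⇒  7 nodes, 3 edges  {2-p->4 2-p->5 2-p->6}
[1] R3 @ {0↦4, 1↦2}  ⇒  6 nodes, 2 edges  {2-p->5 2-p->6}
[2] R3 @ {0↦5, 1↦2}  ⇒  5 nodes, 1 edges  {2-p->6}
[3] R3 @ {0↦6, 1↦2}  ⇒  4 nodes, 0 edges  {∅}
final graph: no rule applies after step 3
NF nodes: {0:C, 1:B, 2:A, 3:C}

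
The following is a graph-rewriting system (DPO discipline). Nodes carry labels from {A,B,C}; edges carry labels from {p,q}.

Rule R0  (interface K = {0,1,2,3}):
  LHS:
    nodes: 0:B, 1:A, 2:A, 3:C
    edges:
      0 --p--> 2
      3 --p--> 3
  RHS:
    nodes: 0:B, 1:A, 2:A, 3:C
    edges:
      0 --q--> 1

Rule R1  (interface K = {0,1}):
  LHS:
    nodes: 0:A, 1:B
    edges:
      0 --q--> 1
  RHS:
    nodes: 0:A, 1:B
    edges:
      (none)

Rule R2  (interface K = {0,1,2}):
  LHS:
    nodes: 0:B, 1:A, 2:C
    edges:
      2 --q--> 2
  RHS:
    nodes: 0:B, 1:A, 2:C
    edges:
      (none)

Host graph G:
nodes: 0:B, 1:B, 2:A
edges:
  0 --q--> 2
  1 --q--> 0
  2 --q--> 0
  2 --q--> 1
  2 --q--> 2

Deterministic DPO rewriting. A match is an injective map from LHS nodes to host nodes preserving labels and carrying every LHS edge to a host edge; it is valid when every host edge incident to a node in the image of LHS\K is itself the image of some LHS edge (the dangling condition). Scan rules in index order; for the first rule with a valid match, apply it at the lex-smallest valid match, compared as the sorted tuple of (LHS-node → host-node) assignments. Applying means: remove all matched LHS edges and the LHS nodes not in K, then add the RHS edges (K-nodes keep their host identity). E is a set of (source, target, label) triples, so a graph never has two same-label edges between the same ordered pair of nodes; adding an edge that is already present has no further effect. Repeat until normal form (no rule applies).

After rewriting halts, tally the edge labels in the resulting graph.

[0] host  ⇒  3 nodes, 5 edges  {0-q->2 1-q->0 2-q->0 2-q->1 2-q->2}
[1] R1 @ {0↦2, 1↦0}  ⇒  3 nodes, 4 edges  {0-q->2 1-q->0 2-q->1 2-q->2}
[2] R1 @ {0↦2, 1↦1}  ⇒  3 nodes, 3 edges  {0-q->2 1-q->0 2-q->2}
final graph: no rule applies after step 2
NF edges: [(0, 2, 'q'), (1, 0, 'q'), (2, 2, 'q')]

Answer: q:3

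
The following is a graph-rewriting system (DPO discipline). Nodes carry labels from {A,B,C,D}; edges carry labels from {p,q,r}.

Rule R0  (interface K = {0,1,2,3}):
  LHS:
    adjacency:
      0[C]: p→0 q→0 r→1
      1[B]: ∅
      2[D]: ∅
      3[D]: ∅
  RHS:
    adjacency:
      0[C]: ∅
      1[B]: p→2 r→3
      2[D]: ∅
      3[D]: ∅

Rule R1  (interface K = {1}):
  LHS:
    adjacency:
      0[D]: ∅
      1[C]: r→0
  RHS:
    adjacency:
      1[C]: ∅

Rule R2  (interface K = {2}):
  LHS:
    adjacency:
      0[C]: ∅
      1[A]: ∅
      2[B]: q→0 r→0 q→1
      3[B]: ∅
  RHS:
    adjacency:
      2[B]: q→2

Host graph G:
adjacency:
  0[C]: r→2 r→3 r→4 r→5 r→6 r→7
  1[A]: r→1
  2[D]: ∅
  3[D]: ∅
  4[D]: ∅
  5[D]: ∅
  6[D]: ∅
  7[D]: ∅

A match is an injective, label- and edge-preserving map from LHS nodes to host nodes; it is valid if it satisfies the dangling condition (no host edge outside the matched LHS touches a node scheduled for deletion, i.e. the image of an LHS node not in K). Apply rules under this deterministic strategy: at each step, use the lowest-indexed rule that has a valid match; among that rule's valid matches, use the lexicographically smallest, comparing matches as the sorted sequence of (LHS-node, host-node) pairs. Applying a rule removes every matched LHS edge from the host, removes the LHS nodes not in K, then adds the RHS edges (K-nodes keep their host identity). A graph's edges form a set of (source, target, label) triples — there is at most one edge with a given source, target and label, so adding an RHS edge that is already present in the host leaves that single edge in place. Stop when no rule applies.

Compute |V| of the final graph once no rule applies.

Answer: 2

Steps:
initial: |V|=8 |E|=7  E = 0-r->2 0-r->3 0-r->4 0-r->5 0-r->6 0-r->7 1-r->1
step 1: apply R1 at {0↦2, 1↦0}  → |V|=7 |E|=6  E = 0-r->3 0-r->4 0-r->5 0-r->6 0-r->7 1-r->1
step 2: apply R1 at {0↦3, 1↦0}  → |V|=6 |E|=5  E = 0-r->4 0-r->5 0-r->6 0-r->7 1-r->1
step 3: apply R1 at {0↦4, 1↦0}  → |V|=5 |E|=4  E = 0-r->5 0-r->6 0-r->7 1-r->1
step 4: apply R1 at {0↦5, 1↦0}  → |V|=4 |E|=3  E = 0-r->6 0-r->7 1-r->1
step 5: apply R1 at {0↦6, 1↦0}  → |V|=3 |E|=2  E = 0-r->7 1-r->1
step 6: apply R1 at {0↦7, 1↦0}  → |V|=2 |E|=1  E = 1-r->1
final graph: no rule applies after step 6
NF nodes: {0:C, 1:A}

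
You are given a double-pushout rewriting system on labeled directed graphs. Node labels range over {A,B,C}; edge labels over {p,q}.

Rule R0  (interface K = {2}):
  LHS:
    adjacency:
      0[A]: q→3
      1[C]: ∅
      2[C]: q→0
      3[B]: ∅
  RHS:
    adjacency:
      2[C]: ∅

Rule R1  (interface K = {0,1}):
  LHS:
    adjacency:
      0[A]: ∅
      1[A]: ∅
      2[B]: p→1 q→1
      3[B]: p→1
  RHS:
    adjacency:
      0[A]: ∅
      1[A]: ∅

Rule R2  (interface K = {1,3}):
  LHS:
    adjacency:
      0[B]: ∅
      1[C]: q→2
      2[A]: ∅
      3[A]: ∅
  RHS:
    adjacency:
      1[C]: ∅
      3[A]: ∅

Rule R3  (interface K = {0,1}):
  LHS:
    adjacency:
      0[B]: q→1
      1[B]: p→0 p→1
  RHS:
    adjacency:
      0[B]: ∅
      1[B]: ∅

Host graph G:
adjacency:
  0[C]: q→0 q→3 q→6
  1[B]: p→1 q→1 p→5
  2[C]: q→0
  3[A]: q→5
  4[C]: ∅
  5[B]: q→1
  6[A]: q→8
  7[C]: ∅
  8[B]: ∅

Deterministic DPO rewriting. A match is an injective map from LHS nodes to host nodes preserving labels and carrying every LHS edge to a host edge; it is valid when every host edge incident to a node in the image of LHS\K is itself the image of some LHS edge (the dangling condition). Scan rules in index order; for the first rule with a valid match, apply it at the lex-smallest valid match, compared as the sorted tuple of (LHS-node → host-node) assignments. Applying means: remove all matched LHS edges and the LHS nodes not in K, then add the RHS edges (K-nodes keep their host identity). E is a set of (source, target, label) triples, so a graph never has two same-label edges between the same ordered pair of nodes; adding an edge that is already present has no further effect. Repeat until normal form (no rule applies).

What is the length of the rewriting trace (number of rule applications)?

Answer: 3

Derivation:
[0] host  ⇒  9 nodes, 10 edges  {0-q->0 0-q->3 0-q->6 1-p->1 1-q->1 1-p->5 2-q->0 3-q->5 5-q->1 6-q->8}
[1] R0 @ {0↦6, 1↦4, 2↦0, 3↦8}  ⇒  6 nodes, 8 edges  {0-q->0 0-q->3 1-p->1 1-q->1 1-p->5 2-q->0 3-q->5 5-q->1}
[2] R3 @ {0↦5, 1↦1}  ⇒  6 nodes, 5 edges  {0-q->0 0-q->3 1-q->1 2-q->0 3-q->5}
[3] R0 @ {0↦3, 1↦7, 2↦0, 3↦5}  ⇒  3 nodes, 3 edges  {0-q->0 1-q->1 2-q->0}
final graph: no rule applies after step 3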